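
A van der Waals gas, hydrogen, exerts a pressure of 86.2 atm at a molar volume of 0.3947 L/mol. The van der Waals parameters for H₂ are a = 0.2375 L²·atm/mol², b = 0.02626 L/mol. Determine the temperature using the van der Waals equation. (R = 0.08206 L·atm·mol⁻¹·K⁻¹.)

T = (P + a/V_m²)(V_m − b)/R
P + a/V_m² = 86.2 + 0.2375/(0.3947)² = 87.725 atm
V_m − b = 0.3947 − 0.02626 = 0.36844 L/mol
T = (87.725)(0.36844)/0.08206 = 393.9 K

T ≈ 393.9 K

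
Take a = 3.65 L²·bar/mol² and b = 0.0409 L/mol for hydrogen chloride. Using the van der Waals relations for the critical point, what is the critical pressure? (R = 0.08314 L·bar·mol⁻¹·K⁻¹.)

For a van der Waals gas, P_c = a/(27b²).
P_c = 3.65/(27×(0.0409)²) = 3.65/0.045166 = 80.81 bar

P_c ≈ 80.81 bar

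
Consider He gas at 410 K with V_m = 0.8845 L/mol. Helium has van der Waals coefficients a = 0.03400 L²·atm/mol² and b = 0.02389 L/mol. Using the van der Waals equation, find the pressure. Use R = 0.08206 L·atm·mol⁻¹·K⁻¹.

P = RT/(V_m − b) − a/V_m²
RT/(V_m − b) = (0.08206)(410)/(0.8845 − 0.02389) = 33.645/0.86061 = 39.094 atm
a/V_m² = 0.03400/(0.8845)² = 0.043459 atm
P = 39.094 − 0.043459 = 39.05 atm

P ≈ 39.05 atm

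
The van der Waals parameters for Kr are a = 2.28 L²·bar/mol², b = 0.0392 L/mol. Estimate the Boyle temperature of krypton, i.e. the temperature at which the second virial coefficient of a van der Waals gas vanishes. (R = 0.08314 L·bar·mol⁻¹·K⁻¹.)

T_B ≈ 699.6 K

For a van der Waals gas the second virial coefficient B₂ = b − a/(RT) vanishes at T_B = a/(Rb).
T_B = 2.28/(0.08314×0.0392) = 2.28/0.0032591 = 699.6 K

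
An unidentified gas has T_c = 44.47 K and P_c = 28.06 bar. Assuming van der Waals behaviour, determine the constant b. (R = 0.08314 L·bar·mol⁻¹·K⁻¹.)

b ≈ 0.01647 L/mol

From T_c = 8a/(27Rb) and P_c = a/(27b²): b = R T_c/(8 P_c).
b = (0.08314)(44.47)/(8×28.06) = 3.6972/224.48 = 0.01647 L/mol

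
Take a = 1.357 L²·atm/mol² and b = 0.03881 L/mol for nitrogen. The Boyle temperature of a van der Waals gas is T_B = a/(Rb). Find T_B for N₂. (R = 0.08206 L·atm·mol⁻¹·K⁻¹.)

For a van der Waals gas the second virial coefficient B₂ = b − a/(RT) vanishes at T_B = a/(Rb).
T_B = 1.357/(0.08206×0.03881) = 1.357/0.0031847 = 426.1 K

T_B ≈ 426.1 K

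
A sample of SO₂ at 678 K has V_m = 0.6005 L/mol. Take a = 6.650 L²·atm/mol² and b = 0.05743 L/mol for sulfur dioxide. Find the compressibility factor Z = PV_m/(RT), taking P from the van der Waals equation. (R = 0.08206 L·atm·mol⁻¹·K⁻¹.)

P = RT/(V_m − b) − a/V_m² = (0.08206)(678)/(0.6005 − 0.05743) − 6.650/(0.6005)²
  = 55.637/0.54307 − 18.441 = 102.45 − 18.441 = 84.01 atm
Z = PV_m/(RT) = (84.01)(0.6005)/((0.08206)(678)) = 50.448/55.637 = 0.9067

Z ≈ 0.9067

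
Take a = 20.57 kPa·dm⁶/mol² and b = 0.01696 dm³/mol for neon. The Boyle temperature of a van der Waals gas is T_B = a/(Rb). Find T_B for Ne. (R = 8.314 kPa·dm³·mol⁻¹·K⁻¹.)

T_B ≈ 145.9 K

For a van der Waals gas the second virial coefficient B₂ = b − a/(RT) vanishes at T_B = a/(Rb).
T_B = 20.57/(8.314×0.01696) = 20.57/0.14101 = 145.9 K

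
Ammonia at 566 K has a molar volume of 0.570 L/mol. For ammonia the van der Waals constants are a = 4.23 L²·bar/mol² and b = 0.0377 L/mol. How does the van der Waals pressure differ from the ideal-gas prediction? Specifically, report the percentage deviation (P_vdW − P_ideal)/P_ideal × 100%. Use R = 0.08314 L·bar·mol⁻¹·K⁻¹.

Ideal: P_ideal = RT/V_m = (0.08314)(566)/0.570 = 82.5566 bar
vdW: P = RT/(V_m − b) − a/V_m² = 47.0572/0.532300 − 4.23/0.324900 = 88.4035 − 13.0194 = 75.3841 bar
% deviation = (75.3841 − 82.5566)/82.5566 × 100% = -8.69%

-8.69 %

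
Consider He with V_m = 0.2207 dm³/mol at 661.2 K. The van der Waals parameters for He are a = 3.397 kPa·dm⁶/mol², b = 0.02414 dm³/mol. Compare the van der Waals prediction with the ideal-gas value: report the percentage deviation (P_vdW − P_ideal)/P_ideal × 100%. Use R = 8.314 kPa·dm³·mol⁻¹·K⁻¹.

12.00 %

Ideal: P_ideal = RT/V_m = (8.314)(661.2)/0.2207 = 24908.1 kPa
vdW: P = RT/(V_m − b) − a/V_m² = 5497.22/0.196560 − 3.397/0.0487085 = 27967.1 − 69.7414 = 27897.4 kPa
% deviation = (27897.4 − 24908.1)/24908.1 × 100% = 12.00%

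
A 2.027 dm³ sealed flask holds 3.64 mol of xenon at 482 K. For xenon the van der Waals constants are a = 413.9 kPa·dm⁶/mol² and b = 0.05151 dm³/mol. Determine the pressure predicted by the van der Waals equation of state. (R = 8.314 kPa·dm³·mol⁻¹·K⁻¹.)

P ≈ 6595 kPa

P = nRT/(V − nb) − a n²/V²
nRT/(V − nb) = (3.64)(8.314)(482)/(2.027 − 3.64×0.05151) = 14587/1.8395 = 7929.9 kPa
a n²/V² = (413.9)(3.64)²/(2.027)² = 1334.7 kPa
P = 7929.9 − 1334.7 = 6595 kPa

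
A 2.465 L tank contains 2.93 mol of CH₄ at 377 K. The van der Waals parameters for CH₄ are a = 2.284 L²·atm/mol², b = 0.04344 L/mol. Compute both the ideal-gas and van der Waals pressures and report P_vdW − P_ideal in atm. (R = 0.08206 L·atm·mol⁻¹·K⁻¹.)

Ideal: P_ideal = nRT/V = (2.93)(0.08206)(377)/2.465 = 36.7725 atm
vdW: P = nRT/(V − nb) − a n²/V² = 90.6443/2.33772 − 19.6079/6.07623 = 38.7747 − 3.22698 = 35.5477 atm
ΔP = 35.5477 − 36.7725 = -1.225 atm

ΔP ≈ -1.225 atm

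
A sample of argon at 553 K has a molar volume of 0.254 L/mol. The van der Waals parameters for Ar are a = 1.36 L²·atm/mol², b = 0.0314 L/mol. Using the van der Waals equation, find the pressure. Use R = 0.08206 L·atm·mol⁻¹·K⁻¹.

P = RT/(V_m − b) − a/V_m²
RT/(V_m − b) = (0.08206)(553)/(0.254 − 0.0314) = 45.379/0.22260 = 203.86 atm
a/V_m² = 1.36/(0.254)² = 21.080 atm
P = 203.86 − 21.080 = 182.8 atm

P ≈ 182.8 atm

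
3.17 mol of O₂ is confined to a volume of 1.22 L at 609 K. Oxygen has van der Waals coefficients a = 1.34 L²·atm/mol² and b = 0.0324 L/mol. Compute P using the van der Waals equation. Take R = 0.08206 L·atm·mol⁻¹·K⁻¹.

P = nRT/(V − nb) − a n²/V²
nRT/(V − nb) = (3.17)(0.08206)(609)/(1.22 − 3.17×0.0324) = 158.42/1.1173 = 141.79 atm
a n²/V² = (1.34)(3.17)²/(1.22)² = 9.0470 atm
P = 141.79 − 9.0470 = 132.7 atm

P ≈ 132.7 atm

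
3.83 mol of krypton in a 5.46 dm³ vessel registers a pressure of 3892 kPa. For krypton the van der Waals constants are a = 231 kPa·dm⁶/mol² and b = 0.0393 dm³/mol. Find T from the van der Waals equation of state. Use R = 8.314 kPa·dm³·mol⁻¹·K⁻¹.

T ≈ 667.9 K

T = (P + a n²/V²)(V − nb)/(nR)
P + a n²/V² = 3892 + (231)(3.83)²/(5.46)² = 4005.7 kPa
V − nb = 5.46 − (3.83)(0.0393) = 5.3095 dm³
T = (4005.7)(5.3095)/((3.83)(8.314)) = 667.9 K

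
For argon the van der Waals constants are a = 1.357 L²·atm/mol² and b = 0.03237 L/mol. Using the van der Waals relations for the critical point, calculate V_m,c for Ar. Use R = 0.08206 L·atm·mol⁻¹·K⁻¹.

V_m,c ≈ 0.09711 L/mol

For a van der Waals gas, V_m,c = 3b.
V_m,c = 3×0.03237 = 0.09711 L/mol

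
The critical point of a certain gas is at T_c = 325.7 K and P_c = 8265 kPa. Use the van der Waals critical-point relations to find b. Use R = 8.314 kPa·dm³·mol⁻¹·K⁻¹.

b ≈ 0.04095 dm³/mol

From T_c = 8a/(27Rb) and P_c = a/(27b²): b = R T_c/(8 P_c).
b = (8.314)(325.7)/(8×8265) = 2707.9/66120 = 0.04095 dm³/mol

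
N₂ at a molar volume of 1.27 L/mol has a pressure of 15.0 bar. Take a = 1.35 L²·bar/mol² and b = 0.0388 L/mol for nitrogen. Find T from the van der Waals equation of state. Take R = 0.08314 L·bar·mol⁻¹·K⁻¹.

T = (P + a/V_m²)(V_m − b)/R
P + a/V_m² = 15.0 + 1.35/(1.27)² = 15.837 bar
V_m − b = 1.27 − 0.0388 = 1.2312 L/mol
T = (15.837)(1.2312)/0.08314 = 234.5 K

T ≈ 234.5 K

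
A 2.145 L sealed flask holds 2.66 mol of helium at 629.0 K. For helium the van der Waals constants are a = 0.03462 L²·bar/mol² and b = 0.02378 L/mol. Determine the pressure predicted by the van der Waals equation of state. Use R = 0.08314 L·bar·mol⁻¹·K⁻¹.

P = nRT/(V − nb) − a n²/V²
nRT/(V − nb) = (2.66)(0.08314)(629.0)/(2.145 − 2.66×0.02378) = 139.10/2.0817 = 66.820 bar
a n²/V² = (0.03462)(2.66)²/(2.145)² = 0.053240 bar
P = 66.820 − 0.053240 = 66.77 bar

P ≈ 66.77 bar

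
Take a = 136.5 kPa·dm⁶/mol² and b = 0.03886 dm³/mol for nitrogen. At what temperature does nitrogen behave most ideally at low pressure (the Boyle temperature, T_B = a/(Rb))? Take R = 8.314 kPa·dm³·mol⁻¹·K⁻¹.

For a van der Waals gas the second virial coefficient B₂ = b − a/(RT) vanishes at T_B = a/(Rb).
T_B = 136.5/(8.314×0.03886) = 136.5/0.32308 = 422.5 K

T_B ≈ 422.5 K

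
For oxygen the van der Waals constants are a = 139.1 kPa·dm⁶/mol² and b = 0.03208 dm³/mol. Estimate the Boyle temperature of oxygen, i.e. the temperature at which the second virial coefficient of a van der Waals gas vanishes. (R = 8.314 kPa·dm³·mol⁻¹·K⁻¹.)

For a van der Waals gas the second virial coefficient B₂ = b − a/(RT) vanishes at T_B = a/(Rb).
T_B = 139.1/(8.314×0.03208) = 139.1/0.26671 = 521.5 K

T_B ≈ 521.5 K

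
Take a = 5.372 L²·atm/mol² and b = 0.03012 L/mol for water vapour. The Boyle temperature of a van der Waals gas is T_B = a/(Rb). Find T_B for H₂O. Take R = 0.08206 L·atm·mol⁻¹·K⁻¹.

T_B ≈ 2173 K

For a van der Waals gas the second virial coefficient B₂ = b − a/(RT) vanishes at T_B = a/(Rb).
T_B = 5.372/(0.08206×0.03012) = 5.372/0.0024716 = 2173 K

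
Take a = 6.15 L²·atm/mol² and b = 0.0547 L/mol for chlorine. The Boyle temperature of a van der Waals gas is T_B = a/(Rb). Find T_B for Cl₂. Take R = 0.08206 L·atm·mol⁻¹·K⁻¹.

T_B ≈ 1370 K

For a van der Waals gas the second virial coefficient B₂ = b − a/(RT) vanishes at T_B = a/(Rb).
T_B = 6.15/(0.08206×0.0547) = 6.15/0.0044887 = 1370 K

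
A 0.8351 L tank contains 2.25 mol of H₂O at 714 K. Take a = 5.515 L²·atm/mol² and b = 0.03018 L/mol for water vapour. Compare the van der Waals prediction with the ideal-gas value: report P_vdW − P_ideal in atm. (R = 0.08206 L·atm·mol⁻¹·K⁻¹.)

Ideal: P_ideal = nRT/V = (2.25)(0.08206)(714)/0.8351 = 157.861 atm
vdW: P = nRT/(V − nb) − a n²/V² = 131.829/0.767195 − 27.9197/0.697392 = 171.832 − 40.0344 = 131.798 atm
ΔP = 131.798 − 157.861 = -26.06 atm

ΔP ≈ -26.06 atm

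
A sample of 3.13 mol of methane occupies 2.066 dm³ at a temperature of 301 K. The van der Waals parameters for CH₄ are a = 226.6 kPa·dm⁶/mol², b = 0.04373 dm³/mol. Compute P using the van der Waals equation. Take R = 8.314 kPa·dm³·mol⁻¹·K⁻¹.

P = nRT/(V − nb) − a n²/V²
nRT/(V − nb) = (3.13)(8.314)(301)/(2.066 − 3.13×0.04373) = 7832.9/1.9291 = 4060.4 kPa
a n²/V² = (226.6)(3.13)²/(2.066)² = 520.10 kPa
P = 4060.4 − 520.10 = 3540 kPa

P ≈ 3540 kPa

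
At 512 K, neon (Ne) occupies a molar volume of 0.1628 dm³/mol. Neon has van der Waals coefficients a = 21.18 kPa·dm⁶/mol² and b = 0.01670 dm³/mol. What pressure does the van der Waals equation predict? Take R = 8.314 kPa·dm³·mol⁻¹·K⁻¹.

P ≈ 28337 kPa

P = RT/(V_m − b) − a/V_m²
RT/(V_m − b) = (8.314)(512)/(0.1628 − 0.01670) = 4256.8/0.14610 = 29136 kPa
a/V_m² = 21.18/(0.1628)² = 799.13 kPa
P = 29136 − 799.13 = 28337 kPa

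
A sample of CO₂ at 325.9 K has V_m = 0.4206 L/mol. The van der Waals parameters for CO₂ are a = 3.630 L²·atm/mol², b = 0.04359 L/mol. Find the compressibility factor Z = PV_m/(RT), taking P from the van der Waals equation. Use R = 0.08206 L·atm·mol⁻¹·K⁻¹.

Z ≈ 0.7929

P = RT/(V_m − b) − a/V_m² = (0.08206)(325.9)/(0.4206 − 0.04359) − 3.630/(0.4206)²
  = 26.743/0.37701 − 20.520 = 70.934 − 20.520 = 50.414 atm
Z = PV_m/(RT) = (50.414)(0.4206)/((0.08206)(325.9)) = 21.204/26.743 = 0.7929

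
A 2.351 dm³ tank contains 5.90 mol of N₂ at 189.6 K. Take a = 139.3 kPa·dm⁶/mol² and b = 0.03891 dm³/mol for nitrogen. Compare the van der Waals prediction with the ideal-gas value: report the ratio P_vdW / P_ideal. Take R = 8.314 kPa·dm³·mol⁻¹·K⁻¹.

Ideal: P_ideal = nRT/V = (5.90)(8.314)(189.6)/2.351 = 3955.92 kPa
vdW: P = nRT/(V − nb) − a n²/V² = 9300.37/2.12143 − 4849.03/5.52720 = 4384.01 − 877.303 = 3506.71 kPa
Ratio = 3506.71/3955.92 = 0.8864

P_vdW / P_ideal ≈ 0.8864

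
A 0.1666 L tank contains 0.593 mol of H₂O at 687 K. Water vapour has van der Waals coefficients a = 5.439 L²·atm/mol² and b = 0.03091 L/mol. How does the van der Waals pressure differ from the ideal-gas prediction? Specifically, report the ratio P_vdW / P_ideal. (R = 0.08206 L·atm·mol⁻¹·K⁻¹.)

P_vdW / P_ideal ≈ 0.7802

Ideal: P_ideal = nRT/V = (0.593)(0.08206)(687)/0.1666 = 200.663 atm
vdW: P = nRT/(V − nb) − a n²/V² = 33.4305/0.148270 − 1.91262/0.0277556 = 225.470 − 68.9093 = 156.561 atm
Ratio = 156.561/200.663 = 0.7802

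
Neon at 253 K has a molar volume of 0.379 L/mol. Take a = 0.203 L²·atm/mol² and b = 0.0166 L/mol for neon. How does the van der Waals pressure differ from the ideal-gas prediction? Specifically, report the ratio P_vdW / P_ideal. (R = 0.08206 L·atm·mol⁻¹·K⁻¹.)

Ideal: P_ideal = RT/V_m = (0.08206)(253)/0.379 = 54.7788 atm
vdW: P = RT/(V_m − b) − a/V_m² = 20.7612/0.362400 − 0.203/0.143641 = 57.2881 − 1.41325 = 55.8749 atm
Ratio = 55.8749/54.7788 = 1.020

P_vdW / P_ideal ≈ 1.020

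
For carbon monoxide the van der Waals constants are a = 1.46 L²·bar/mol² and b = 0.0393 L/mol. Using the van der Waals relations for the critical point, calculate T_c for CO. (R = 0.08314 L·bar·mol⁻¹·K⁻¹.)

T_c ≈ 132.4 K

For a van der Waals gas, T_c = 8a/(27Rb).
T_c = 8×1.46/(27×0.08314×0.0393) = 11.680/0.088220 = 132.4 K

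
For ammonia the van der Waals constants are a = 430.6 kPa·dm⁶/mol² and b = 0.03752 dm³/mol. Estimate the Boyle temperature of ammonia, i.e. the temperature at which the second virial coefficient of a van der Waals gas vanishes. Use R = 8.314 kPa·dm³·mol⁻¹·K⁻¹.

For a van der Waals gas the second virial coefficient B₂ = b − a/(RT) vanishes at T_B = a/(Rb).
T_B = 430.6/(8.314×0.03752) = 430.6/0.31194 = 1380 K

T_B ≈ 1380 K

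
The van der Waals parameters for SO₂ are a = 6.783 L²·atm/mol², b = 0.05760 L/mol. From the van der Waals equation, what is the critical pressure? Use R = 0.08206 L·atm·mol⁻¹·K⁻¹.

P_c ≈ 75.72 atm

For a van der Waals gas, P_c = a/(27b²).
P_c = 6.783/(27×(0.05760)²) = 6.783/0.089580 = 75.72 atm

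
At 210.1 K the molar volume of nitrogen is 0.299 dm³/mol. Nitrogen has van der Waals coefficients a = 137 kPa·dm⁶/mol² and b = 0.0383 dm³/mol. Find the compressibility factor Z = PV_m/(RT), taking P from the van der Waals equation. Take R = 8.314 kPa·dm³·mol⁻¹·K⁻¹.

P = RT/(V_m − b) − a/V_m² = (8.314)(210.1)/(0.299 − 0.0383) − 137/(0.299)²
  = 1746.8/0.26070 − 1532.4 = 6700.4 − 1532.4 = 5168.0 kPa
Z = PV_m/(RT) = (5168.0)(0.299)/((8.314)(210.1)) = 1545.2/1746.8 = 0.8846

Z ≈ 0.8846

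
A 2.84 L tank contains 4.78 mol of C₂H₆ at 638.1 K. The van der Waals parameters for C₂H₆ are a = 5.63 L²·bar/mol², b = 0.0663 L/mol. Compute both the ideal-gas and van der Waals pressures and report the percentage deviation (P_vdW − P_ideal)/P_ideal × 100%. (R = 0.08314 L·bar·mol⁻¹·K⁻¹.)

Ideal: P_ideal = nRT/V = (4.78)(0.08314)(638.1)/2.84 = 89.2911 bar
vdW: P = nRT/(V − nb) − a n²/V² = 253.587/2.52309 − 128.636/8.06560 = 100.507 − 15.9487 = 84.558 bar
% deviation = (84.558 − 89.2911)/89.2911 × 100% = -5.30%

-5.30 %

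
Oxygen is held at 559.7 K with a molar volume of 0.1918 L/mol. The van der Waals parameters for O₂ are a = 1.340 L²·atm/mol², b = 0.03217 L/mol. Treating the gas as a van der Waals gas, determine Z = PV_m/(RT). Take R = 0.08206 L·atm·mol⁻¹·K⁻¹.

P = RT/(V_m − b) − a/V_m² = (0.08206)(559.7)/(0.1918 − 0.03217) − 1.340/(0.1918)²
  = 45.929/0.15963 − 36.426 = 287.72 − 36.426 = 251.29 atm
Z = PV_m/(RT) = (251.29)(0.1918)/((0.08206)(559.7)) = 48.197/45.929 = 1.049

Z ≈ 1.049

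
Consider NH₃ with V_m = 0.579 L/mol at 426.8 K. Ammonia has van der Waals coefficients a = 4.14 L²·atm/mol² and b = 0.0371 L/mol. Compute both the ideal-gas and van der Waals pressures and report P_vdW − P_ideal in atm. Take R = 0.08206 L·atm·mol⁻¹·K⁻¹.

ΔP ≈ -8.208 atm

Ideal: P_ideal = RT/V_m = (0.08206)(426.8)/0.579 = 60.4891 atm
vdW: P = RT/(V_m − b) − a/V_m² = 35.0232/0.541900 − 4.14/0.335241 = 64.6304 − 12.3493 = 52.2811 atm
ΔP = 52.2811 − 60.4891 = -8.208 atm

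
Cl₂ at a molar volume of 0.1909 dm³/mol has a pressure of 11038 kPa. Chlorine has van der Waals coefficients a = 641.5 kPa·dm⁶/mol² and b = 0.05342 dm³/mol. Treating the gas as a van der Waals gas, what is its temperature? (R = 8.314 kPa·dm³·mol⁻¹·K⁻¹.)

T ≈ 473.6 K

T = (P + a/V_m²)(V_m − b)/R
P + a/V_m² = 11038 + 641.5/(0.1909)² = 28641 kPa
V_m − b = 0.1909 − 0.05342 = 0.13748 dm³/mol
T = (28641)(0.13748)/8.314 = 473.6 K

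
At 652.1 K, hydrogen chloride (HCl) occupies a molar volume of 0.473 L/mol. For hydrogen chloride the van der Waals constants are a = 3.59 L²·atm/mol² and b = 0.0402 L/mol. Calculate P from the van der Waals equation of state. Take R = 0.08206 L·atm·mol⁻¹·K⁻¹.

P = RT/(V_m − b) − a/V_m²
RT/(V_m − b) = (0.08206)(652.1)/(0.473 − 0.0402) = 53.511/0.43280 = 123.64 atm
a/V_m² = 3.59/(0.473)² = 16.046 atm
P = 123.64 − 16.046 = 107.6 atm

P ≈ 107.6 atm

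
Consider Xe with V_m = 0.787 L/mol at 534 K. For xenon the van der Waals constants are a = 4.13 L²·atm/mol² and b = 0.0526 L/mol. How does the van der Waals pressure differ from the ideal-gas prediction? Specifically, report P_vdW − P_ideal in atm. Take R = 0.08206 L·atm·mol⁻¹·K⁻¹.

Ideal: P_ideal = RT/V_m = (0.08206)(534)/0.787 = 55.6798 atm
vdW: P = RT/(V_m − b) − a/V_m² = 43.8200/0.734400 − 4.13/0.619369 = 59.6678 − 6.66808 = 52.9997 atm
ΔP = 52.9997 − 55.6798 = -2.680 atm

ΔP ≈ -2.680 atm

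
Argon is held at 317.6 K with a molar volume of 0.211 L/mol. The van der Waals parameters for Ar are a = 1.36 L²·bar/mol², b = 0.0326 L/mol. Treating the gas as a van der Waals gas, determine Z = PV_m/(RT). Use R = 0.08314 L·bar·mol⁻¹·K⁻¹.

Z ≈ 0.9386

P = RT/(V_m − b) − a/V_m² = (0.08314)(317.6)/(0.211 − 0.0326) − 1.36/(0.211)²
  = 26.405/0.17840 − 30.547 = 148.01 − 30.547 = 117.46 bar
Z = PV_m/(RT) = (117.46)(0.211)/((0.08314)(317.6)) = 24.784/26.405 = 0.9386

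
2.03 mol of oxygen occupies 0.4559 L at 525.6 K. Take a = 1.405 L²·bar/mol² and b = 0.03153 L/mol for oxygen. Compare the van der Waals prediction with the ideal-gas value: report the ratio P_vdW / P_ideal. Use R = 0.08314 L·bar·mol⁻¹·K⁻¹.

P_vdW / P_ideal ≈ 1.020

Ideal: P_ideal = nRT/V = (2.03)(0.08314)(525.6)/0.4559 = 194.577 bar
vdW: P = nRT/(V − nb) − a n²/V² = 88.7077/0.391894 − 5.78986/0.207845 = 226.356 − 27.8566 = 198.499 bar
Ratio = 198.499/194.577 = 1.020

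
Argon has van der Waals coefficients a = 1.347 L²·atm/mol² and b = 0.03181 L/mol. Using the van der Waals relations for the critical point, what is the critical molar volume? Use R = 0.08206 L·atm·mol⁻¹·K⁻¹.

For a van der Waals gas, V_m,c = 3b.
V_m,c = 3×0.03181 = 0.09543 L/mol

V_m,c ≈ 0.09543 L/mol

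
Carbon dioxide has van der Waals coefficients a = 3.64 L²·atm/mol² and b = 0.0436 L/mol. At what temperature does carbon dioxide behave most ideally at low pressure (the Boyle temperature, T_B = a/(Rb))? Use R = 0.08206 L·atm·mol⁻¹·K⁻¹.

T_B ≈ 1017 K

For a van der Waals gas the second virial coefficient B₂ = b − a/(RT) vanishes at T_B = a/(Rb).
T_B = 3.64/(0.08206×0.0436) = 3.64/0.0035778 = 1017 K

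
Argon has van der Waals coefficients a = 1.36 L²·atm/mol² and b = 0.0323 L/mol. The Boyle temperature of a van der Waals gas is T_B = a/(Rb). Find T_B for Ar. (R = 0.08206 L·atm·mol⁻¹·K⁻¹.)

T_B ≈ 513.1 K

For a van der Waals gas the second virial coefficient B₂ = b − a/(RT) vanishes at T_B = a/(Rb).
T_B = 1.36/(0.08206×0.0323) = 1.36/0.0026505 = 513.1 K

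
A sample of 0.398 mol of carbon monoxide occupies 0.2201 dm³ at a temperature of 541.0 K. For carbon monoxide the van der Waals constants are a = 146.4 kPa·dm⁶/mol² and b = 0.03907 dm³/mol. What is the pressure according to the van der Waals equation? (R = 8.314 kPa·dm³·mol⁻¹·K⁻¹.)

P ≈ 8273 kPa

P = nRT/(V − nb) − a n²/V²
nRT/(V − nb) = (0.398)(8.314)(541.0)/(0.2201 − 0.398×0.03907) = 1790.2/0.20455 = 8751.9 kPa
a n²/V² = (146.4)(0.398)²/(0.2201)² = 478.70 kPa
P = 8751.9 − 478.70 = 8273 kPa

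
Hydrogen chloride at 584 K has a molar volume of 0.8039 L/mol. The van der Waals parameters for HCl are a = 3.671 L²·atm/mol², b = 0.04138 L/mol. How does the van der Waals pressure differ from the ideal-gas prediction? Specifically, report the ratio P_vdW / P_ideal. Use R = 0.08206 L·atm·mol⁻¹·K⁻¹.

Ideal: P_ideal = RT/V_m = (0.08206)(584)/0.8039 = 59.6132 atm
vdW: P = RT/(V_m − b) − a/V_m² = 47.9230/0.762520 − 3.671/0.646255 = 62.8482 − 5.68042 = 57.1678 atm
Ratio = 57.1678/59.6132 = 0.9590

P_vdW / P_ideal ≈ 0.9590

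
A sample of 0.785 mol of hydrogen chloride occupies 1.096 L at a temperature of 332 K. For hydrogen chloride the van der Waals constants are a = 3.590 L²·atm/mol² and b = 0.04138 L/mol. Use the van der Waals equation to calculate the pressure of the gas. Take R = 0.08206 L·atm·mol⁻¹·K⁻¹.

P = nRT/(V − nb) − a n²/V²
nRT/(V − nb) = (0.785)(0.08206)(332)/(1.096 − 0.785×0.04138) = 21.386/1.0635 = 20.109 atm
a n²/V² = (3.590)(0.785)²/(1.096)² = 1.8417 atm
P = 20.109 − 1.8417 = 18.27 atm

P ≈ 18.27 atm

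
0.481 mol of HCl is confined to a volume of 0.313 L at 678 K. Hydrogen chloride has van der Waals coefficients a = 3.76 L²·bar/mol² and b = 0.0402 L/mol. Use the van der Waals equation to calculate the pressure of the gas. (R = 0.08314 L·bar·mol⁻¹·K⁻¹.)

P ≈ 83.45 bar

P = nRT/(V − nb) − a n²/V²
nRT/(V − nb) = (0.481)(0.08314)(678)/(0.313 − 0.481×0.0402) = 27.113/0.29366 = 92.328 bar
a n²/V² = (3.76)(0.481)²/(0.313)² = 8.8795 bar
P = 92.328 − 8.8795 = 83.45 bar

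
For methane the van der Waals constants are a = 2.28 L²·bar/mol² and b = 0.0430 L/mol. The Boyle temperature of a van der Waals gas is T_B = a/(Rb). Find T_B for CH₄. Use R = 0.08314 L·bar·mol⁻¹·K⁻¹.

T_B ≈ 637.8 K

For a van der Waals gas the second virial coefficient B₂ = b − a/(RT) vanishes at T_B = a/(Rb).
T_B = 2.28/(0.08314×0.0430) = 2.28/0.0035750 = 637.8 K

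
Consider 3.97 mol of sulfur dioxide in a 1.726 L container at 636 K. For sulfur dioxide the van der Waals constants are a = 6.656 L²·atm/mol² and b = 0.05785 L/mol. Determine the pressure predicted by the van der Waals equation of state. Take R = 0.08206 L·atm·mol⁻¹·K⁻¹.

P = nRT/(V − nb) − a n²/V²
nRT/(V − nb) = (3.97)(0.08206)(636)/(1.726 − 3.97×0.05785) = 207.19/1.4963 = 138.47 atm
a n²/V² = (6.656)(3.97)²/(1.726)² = 35.214 atm
P = 138.47 − 35.214 = 103.3 atm

P ≈ 103.3 atm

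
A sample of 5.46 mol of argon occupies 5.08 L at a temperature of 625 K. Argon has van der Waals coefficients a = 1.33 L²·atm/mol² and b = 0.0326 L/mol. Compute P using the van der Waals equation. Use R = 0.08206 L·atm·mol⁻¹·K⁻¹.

P = nRT/(V − nb) − a n²/V²
nRT/(V − nb) = (5.46)(0.08206)(625)/(5.08 − 5.46×0.0326) = 280.03/4.9020 = 57.126 atm
a n²/V² = (1.33)(5.46)²/(5.08)² = 1.5364 atm
P = 57.126 − 1.5364 = 55.59 atm

P ≈ 55.59 atm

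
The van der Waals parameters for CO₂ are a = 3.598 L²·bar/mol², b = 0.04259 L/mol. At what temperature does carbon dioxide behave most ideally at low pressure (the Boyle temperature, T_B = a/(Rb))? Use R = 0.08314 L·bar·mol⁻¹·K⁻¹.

For a van der Waals gas the second virial coefficient B₂ = b − a/(RT) vanishes at T_B = a/(Rb).
T_B = 3.598/(0.08314×0.04259) = 3.598/0.0035409 = 1016 K

T_B ≈ 1016 K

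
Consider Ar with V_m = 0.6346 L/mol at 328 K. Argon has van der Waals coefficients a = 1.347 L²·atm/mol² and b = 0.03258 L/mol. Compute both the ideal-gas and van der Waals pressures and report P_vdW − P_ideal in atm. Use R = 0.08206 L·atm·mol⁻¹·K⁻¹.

ΔP ≈ -1.049 atm

Ideal: P_ideal = RT/V_m = (0.08206)(328)/0.6346 = 42.4136 atm
vdW: P = RT/(V_m − b) − a/V_m² = 26.9157/0.602020 − 1.347/0.402717 = 44.7090 − 3.34478 = 41.3642 atm
ΔP = 41.3642 − 42.4136 = -1.049 atm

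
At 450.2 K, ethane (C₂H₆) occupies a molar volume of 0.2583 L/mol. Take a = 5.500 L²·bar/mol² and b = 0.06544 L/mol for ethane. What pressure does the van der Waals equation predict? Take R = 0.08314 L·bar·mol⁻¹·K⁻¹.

P = RT/(V_m − b) − a/V_m²
RT/(V_m − b) = (0.08314)(450.2)/(0.2583 − 0.06544) = 37.430/0.19286 = 194.08 bar
a/V_m² = 5.500/(0.2583)² = 82.435 bar
P = 194.08 − 82.435 = 111.6 bar

P ≈ 111.6 bar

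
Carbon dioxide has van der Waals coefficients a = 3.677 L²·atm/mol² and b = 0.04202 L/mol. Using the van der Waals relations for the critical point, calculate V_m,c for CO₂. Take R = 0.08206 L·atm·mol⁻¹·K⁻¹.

V_m,c ≈ 0.1261 L/mol

For a van der Waals gas, V_m,c = 3b.
V_m,c = 3×0.04202 = 0.1261 L/mol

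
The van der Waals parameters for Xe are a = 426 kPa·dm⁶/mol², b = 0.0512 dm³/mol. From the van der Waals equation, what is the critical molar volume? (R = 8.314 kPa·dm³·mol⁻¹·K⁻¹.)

V_m,c ≈ 0.1536 dm³/mol

For a van der Waals gas, V_m,c = 3b.
V_m,c = 3×0.0512 = 0.1536 dm³/mol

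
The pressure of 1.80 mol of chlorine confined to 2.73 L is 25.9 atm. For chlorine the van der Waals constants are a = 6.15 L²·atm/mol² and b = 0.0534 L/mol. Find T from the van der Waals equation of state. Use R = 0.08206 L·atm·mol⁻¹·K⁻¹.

T ≈ 509.5 K

T = (P + a n²/V²)(V − nb)/(nR)
P + a n²/V² = 25.9 + (6.15)(1.80)²/(2.73)² = 28.574 atm
V − nb = 2.73 − (1.80)(0.0534) = 2.6339 L
T = (28.574)(2.6339)/((1.80)(0.08206)) = 509.5 K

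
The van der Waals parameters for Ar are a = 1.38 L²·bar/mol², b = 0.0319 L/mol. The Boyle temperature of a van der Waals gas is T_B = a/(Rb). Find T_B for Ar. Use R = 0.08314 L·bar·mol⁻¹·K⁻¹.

For a van der Waals gas the second virial coefficient B₂ = b − a/(RT) vanishes at T_B = a/(Rb).
T_B = 1.38/(0.08314×0.0319) = 1.38/0.0026522 = 520.3 K

T_B ≈ 520.3 K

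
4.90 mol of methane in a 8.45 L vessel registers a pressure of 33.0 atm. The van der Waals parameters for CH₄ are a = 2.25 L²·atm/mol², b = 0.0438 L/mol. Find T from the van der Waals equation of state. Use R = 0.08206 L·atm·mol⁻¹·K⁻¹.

T = (P + a n²/V²)(V − nb)/(nR)
P + a n²/V² = 33.0 + (2.25)(4.90)²/(8.45)² = 33.757 atm
V − nb = 8.45 − (4.90)(0.0438) = 8.2354 L
T = (33.757)(8.2354)/((4.90)(0.08206)) = 691.4 K

T ≈ 691.4 K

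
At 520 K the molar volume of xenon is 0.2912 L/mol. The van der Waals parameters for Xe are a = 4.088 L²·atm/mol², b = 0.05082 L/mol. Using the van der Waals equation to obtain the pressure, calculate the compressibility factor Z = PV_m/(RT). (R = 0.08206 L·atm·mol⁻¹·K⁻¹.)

Z ≈ 0.8824

P = RT/(V_m − b) − a/V_m² = (0.08206)(520)/(0.2912 − 0.05082) − 4.088/(0.2912)²
  = 42.671/0.24038 − 48.209 = 177.51 − 48.209 = 129.30 atm
Z = PV_m/(RT) = (129.30)(0.2912)/((0.08206)(520)) = 37.652/42.671 = 0.8824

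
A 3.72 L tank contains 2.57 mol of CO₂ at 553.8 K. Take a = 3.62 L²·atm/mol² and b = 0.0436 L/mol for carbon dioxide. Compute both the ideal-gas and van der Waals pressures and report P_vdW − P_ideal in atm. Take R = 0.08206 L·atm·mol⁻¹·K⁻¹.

ΔP ≈ -0.753 atm

Ideal: P_ideal = nRT/V = (2.57)(0.08206)(553.8)/3.72 = 31.3960 atm
vdW: P = nRT/(V − nb) − a n²/V² = 116.793/3.60795 − 23.9097/13.8384 = 32.3710 − 1.72778 = 30.6432 atm
ΔP = 30.6432 − 31.3960 = -0.753 atm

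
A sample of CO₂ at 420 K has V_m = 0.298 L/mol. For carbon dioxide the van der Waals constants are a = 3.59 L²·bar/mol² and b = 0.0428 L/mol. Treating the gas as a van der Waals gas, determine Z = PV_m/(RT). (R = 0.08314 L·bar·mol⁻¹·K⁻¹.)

P = RT/(V_m − b) − a/V_m² = (0.08314)(420)/(0.298 − 0.0428) − 3.59/(0.298)²
  = 34.919/0.25520 − 40.426 = 136.83 − 40.426 = 96.40 bar
Z = PV_m/(RT) = (96.40)(0.298)/((0.08314)(420)) = 28.727/34.919 = 0.8227

Z ≈ 0.8227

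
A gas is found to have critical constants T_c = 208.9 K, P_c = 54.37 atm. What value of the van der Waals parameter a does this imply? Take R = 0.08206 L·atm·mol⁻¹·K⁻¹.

a ≈ 2.280 L²·atm/mol²

From T_c = 8a/(27Rb) and P_c = a/(27b²): a = 27 R² T_c²/(64 P_c).
a = 27×(0.08206)²×(208.9)²/(64×54.37) = 7934.2/3479.7 = 2.280 L²·atm/mol²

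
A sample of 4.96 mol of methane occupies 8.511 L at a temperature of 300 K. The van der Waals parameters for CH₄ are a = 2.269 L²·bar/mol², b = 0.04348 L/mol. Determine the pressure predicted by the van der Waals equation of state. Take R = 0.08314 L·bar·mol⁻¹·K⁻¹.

P = nRT/(V − nb) − a n²/V²
nRT/(V − nb) = (4.96)(0.08314)(300)/(8.511 − 4.96×0.04348) = 123.71/8.2953 = 14.913 bar
a n²/V² = (2.269)(4.96)²/(8.511)² = 0.77061 bar
P = 14.913 − 0.77061 = 14.14 bar

P ≈ 14.14 bar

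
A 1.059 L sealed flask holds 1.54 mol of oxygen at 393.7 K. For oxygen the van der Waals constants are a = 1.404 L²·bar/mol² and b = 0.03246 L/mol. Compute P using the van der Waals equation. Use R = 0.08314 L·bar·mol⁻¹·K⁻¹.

P ≈ 46.99 bar

P = nRT/(V − nb) − a n²/V²
nRT/(V − nb) = (1.54)(0.08314)(393.7)/(1.059 − 1.54×0.03246) = 50.408/1.0090 = 49.958 bar
a n²/V² = (1.404)(1.54)²/(1.059)² = 2.9690 bar
P = 49.958 − 2.9690 = 46.99 bar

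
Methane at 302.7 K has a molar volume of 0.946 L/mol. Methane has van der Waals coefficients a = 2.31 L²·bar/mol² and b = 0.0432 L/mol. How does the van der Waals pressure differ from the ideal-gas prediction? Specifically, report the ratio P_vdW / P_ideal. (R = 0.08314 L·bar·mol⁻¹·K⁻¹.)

Ideal: P_ideal = RT/V_m = (0.08314)(302.7)/0.946 = 26.6030 bar
vdW: P = RT/(V_m − b) − a/V_m² = 25.1665/0.902800 − 2.31/0.894916 = 27.8761 − 2.58125 = 25.2949 bar
Ratio = 25.2949/26.6030 = 0.9508

P_vdW / P_ideal ≈ 0.9508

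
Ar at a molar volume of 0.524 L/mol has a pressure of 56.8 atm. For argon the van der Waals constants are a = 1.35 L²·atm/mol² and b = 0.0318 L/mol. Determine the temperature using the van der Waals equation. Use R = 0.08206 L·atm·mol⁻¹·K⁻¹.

T = (P + a/V_m²)(V_m − b)/R
P + a/V_m² = 56.8 + 1.35/(0.524)² = 61.717 atm
V_m − b = 0.524 − 0.0318 = 0.49220 L/mol
T = (61.717)(0.49220)/0.08206 = 370.2 K

T ≈ 370.2 K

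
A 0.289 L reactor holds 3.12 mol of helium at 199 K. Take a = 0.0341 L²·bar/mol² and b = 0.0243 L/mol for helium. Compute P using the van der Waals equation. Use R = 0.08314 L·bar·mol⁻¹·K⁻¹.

P = nRT/(V − nb) − a n²/V²
nRT/(V − nb) = (3.12)(0.08314)(199)/(0.289 − 3.12×0.0243) = 51.620/0.21318 = 242.14 bar
a n²/V² = (0.0341)(3.12)²/(0.289)² = 3.9744 bar
P = 242.14 − 3.9744 = 238.2 bar

P ≈ 238.2 bar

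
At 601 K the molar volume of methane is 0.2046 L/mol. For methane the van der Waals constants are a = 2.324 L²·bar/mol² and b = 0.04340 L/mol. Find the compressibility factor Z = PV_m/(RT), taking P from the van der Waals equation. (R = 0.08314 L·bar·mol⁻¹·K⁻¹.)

Z ≈ 1.042

P = RT/(V_m − b) − a/V_m² = (0.08314)(601)/(0.2046 − 0.04340) − 2.324/(0.2046)²
  = 49.967/0.16120 − 55.517 = 309.97 − 55.517 = 254.45 bar
Z = PV_m/(RT) = (254.45)(0.2046)/((0.08314)(601)) = 52.060/49.967 = 1.042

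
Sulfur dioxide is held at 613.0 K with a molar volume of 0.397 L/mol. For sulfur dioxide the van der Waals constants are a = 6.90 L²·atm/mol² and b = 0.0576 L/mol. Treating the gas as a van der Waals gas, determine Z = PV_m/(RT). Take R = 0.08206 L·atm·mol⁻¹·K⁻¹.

Z ≈ 0.8242

P = RT/(V_m − b) − a/V_m² = (0.08206)(613.0)/(0.397 − 0.0576) − 6.90/(0.397)²
  = 50.303/0.33940 − 43.779 = 148.21 − 43.779 = 104.43 atm
Z = PV_m/(RT) = (104.43)(0.397)/((0.08206)(613.0)) = 41.459/50.303 = 0.8242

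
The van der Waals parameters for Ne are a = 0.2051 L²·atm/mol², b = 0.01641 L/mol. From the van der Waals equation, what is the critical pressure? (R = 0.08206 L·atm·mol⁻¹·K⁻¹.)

For a van der Waals gas, P_c = a/(27b²).
P_c = 0.2051/(27×(0.01641)²) = 0.2051/0.0072708 = 28.21 atm

P_c ≈ 28.21 atm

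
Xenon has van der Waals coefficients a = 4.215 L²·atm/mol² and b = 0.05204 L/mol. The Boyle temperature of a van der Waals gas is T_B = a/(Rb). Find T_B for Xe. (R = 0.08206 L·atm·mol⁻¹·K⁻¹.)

T_B ≈ 987.0 K

For a van der Waals gas the second virial coefficient B₂ = b − a/(RT) vanishes at T_B = a/(Rb).
T_B = 4.215/(0.08206×0.05204) = 4.215/0.0042704 = 987.0 K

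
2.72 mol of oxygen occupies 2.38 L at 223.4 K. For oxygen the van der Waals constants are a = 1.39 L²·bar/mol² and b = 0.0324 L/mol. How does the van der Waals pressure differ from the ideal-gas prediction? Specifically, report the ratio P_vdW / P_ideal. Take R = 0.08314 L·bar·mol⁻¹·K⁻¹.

Ideal: P_ideal = nRT/V = (2.72)(0.08314)(223.4)/2.38 = 21.2268 bar
vdW: P = nRT/(V − nb) − a n²/V² = 50.5199/2.29187 − 10.2838/5.66440 = 22.0431 − 1.81551 = 20.2276 bar
Ratio = 20.2276/21.2268 = 0.9529

P_vdW / P_ideal ≈ 0.9529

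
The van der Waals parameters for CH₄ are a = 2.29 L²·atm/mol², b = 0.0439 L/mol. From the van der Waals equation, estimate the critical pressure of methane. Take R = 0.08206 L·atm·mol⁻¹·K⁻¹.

For a van der Waals gas, P_c = a/(27b²).
P_c = 2.29/(27×(0.0439)²) = 2.29/0.052035 = 44.01 atm

P_c ≈ 44.01 atm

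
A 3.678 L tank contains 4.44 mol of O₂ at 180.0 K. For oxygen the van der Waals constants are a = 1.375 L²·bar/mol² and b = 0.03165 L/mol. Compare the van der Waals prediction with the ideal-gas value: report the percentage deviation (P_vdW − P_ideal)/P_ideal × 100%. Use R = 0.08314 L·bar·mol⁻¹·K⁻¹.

Ideal: P_ideal = nRT/V = (4.44)(0.08314)(180.0)/3.678 = 18.0657 bar
vdW: P = nRT/(V − nb) − a n²/V² = 66.4455/3.53747 − 27.1062/13.5277 = 18.7833 − 2.00376 = 16.7795 bar
% deviation = (16.7795 − 18.0657)/18.0657 × 100% = -7.12%

-7.12 %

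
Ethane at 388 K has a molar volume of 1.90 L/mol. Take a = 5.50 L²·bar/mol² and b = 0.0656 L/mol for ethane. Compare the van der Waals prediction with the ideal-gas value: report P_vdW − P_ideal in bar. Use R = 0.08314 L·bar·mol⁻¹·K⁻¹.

Ideal: P_ideal = RT/V_m = (0.08314)(388)/1.90 = 16.9781 bar
vdW: P = RT/(V_m − b) − a/V_m² = 32.2583/1.83440 − 5.50/3.61000 = 17.5852 − 1.52355 = 16.0617 bar
ΔP = 16.0617 − 16.9781 = -0.916 bar

ΔP ≈ -0.916 bar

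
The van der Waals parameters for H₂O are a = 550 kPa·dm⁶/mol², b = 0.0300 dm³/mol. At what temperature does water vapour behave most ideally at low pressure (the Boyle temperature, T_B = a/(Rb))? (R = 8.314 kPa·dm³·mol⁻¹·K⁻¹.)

T_B ≈ 2205 K

For a van der Waals gas the second virial coefficient B₂ = b − a/(RT) vanishes at T_B = a/(Rb).
T_B = 550/(8.314×0.0300) = 550/0.24942 = 2205 K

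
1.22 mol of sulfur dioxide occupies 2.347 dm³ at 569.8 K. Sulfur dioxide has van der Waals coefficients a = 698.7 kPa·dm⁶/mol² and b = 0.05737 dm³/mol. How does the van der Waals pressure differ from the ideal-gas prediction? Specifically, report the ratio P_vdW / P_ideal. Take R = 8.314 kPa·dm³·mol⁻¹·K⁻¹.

P_vdW / P_ideal ≈ 0.9541

Ideal: P_ideal = nRT/V = (1.22)(8.314)(569.8)/2.347 = 2462.52 kPa
vdW: P = nRT/(V − nb) − a n²/V² = 5779.53/2.27701 − 1039.95/5.50841 = 2538.21 − 188.793 = 2349.42 kPa
Ratio = 2349.42/2462.52 = 0.9541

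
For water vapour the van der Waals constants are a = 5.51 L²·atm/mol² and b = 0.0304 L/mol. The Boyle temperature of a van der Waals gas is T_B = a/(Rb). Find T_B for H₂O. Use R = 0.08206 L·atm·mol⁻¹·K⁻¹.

For a van der Waals gas the second virial coefficient B₂ = b − a/(RT) vanishes at T_B = a/(Rb).
T_B = 5.51/(0.08206×0.0304) = 5.51/0.0024946 = 2209 K

T_B ≈ 2209 K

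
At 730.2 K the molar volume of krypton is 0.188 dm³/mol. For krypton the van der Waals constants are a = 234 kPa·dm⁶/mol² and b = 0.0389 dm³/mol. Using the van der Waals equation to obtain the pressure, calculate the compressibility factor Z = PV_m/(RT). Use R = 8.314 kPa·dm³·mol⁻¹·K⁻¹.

P = RT/(V_m − b) − a/V_m² = (8.314)(730.2)/(0.188 − 0.0389) − 234/(0.188)²
  = 6070.9/0.14910 − 6620.6 = 40717 − 6620.6 = 34096 kPa
Z = PV_m/(RT) = (34096)(0.188)/((8.314)(730.2)) = 6410.0/6070.9 = 1.056

Z ≈ 1.056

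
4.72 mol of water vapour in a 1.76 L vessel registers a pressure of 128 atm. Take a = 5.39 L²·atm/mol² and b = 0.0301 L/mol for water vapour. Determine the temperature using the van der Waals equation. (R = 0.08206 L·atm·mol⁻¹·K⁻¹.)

T ≈ 696.6 K

T = (P + a n²/V²)(V − nb)/(nR)
P + a n²/V² = 128 + (5.39)(4.72)²/(1.76)² = 166.77 atm
V − nb = 1.76 − (4.72)(0.0301) = 1.6179 L
T = (166.77)(1.6179)/((4.72)(0.08206)) = 696.6 K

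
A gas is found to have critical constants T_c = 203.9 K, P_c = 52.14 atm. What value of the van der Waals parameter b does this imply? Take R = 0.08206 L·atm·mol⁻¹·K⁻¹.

From T_c = 8a/(27Rb) and P_c = a/(27b²): b = R T_c/(8 P_c).
b = (0.08206)(203.9)/(8×52.14) = 16.732/417.12 = 0.04011 L/mol

b ≈ 0.04011 L/mol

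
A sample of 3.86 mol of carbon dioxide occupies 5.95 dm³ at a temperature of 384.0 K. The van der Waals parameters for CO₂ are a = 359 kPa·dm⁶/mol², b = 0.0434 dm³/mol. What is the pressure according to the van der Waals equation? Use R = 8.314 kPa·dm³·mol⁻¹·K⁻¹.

P = nRT/(V − nb) − a n²/V²
nRT/(V − nb) = (3.86)(8.314)(384.0)/(5.95 − 3.86×0.0434) = 12323/5.7825 = 2131.1 kPa
a n²/V² = (359)(3.86)²/(5.95)² = 151.09 kPa
P = 2131.1 − 151.09 = 1980 kPa

P ≈ 1980 kPa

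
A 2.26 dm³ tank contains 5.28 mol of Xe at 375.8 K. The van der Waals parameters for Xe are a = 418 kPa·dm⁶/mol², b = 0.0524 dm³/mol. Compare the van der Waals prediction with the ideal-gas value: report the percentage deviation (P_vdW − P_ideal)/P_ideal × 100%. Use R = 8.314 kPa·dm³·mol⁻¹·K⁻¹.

Ideal: P_ideal = nRT/V = (5.28)(8.314)(375.8)/2.26 = 7299.49 kPa
vdW: P = nRT/(V − nb) − a n²/V² = 16496.8/1.98333 − 11653.2/5.10760 = 8317.73 − 2281.54 = 6036.19 kPa
% deviation = (6036.19 − 7299.49)/7299.49 × 100% = -17.31%

-17.31 %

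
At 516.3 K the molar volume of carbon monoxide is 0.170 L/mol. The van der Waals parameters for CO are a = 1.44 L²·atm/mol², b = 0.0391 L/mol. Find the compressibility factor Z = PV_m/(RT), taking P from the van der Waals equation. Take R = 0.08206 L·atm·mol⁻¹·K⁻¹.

P = RT/(V_m − b) − a/V_m² = (0.08206)(516.3)/(0.170 − 0.0391) − 1.44/(0.170)²
  = 42.368/0.13090 − 49.827 = 323.67 − 49.827 = 273.84 atm
Z = PV_m/(RT) = (273.84)(0.170)/((0.08206)(516.3)) = 46.553/42.368 = 1.099

Z ≈ 1.099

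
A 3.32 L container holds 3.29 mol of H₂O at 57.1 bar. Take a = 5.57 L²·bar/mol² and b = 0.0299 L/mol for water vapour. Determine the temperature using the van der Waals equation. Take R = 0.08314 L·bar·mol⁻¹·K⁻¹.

T = (P + a n²/V²)(V − nb)/(nR)
P + a n²/V² = 57.1 + (5.57)(3.29)²/(3.32)² = 62.570 bar
V − nb = 3.32 − (3.29)(0.0299) = 3.2216 L
T = (62.570)(3.2216)/((3.29)(0.08314)) = 736.9 K

T ≈ 736.9 K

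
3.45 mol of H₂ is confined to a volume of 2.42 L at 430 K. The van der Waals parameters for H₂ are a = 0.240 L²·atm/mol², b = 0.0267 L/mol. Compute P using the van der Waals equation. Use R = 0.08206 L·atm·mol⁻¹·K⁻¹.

P ≈ 51.81 atm

P = nRT/(V − nb) − a n²/V²
nRT/(V − nb) = (3.45)(0.08206)(430)/(2.42 − 3.45×0.0267) = 121.74/2.3279 = 52.296 atm
a n²/V² = (0.240)(3.45)²/(2.42)² = 0.48777 atm
P = 52.296 − 0.48777 = 51.81 atm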